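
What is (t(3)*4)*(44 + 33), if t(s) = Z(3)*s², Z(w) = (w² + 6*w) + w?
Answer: 83160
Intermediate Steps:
Z(w) = w² + 7*w
t(s) = 30*s² (t(s) = (3*(7 + 3))*s² = (3*10)*s² = 30*s²)
(t(3)*4)*(44 + 33) = ((30*3²)*4)*(44 + 33) = ((30*9)*4)*77 = (270*4)*77 = 1080*77 = 83160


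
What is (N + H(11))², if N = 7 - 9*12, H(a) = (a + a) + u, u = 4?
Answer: 5625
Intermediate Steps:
H(a) = 4 + 2*a (H(a) = (a + a) + 4 = 2*a + 4 = 4 + 2*a)
N = -101 (N = 7 - 108 = -101)
(N + H(11))² = (-101 + (4 + 2*11))² = (-101 + (4 + 22))² = (-101 + 26)² = (-75)² = 5625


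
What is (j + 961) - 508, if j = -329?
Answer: 124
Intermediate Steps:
(j + 961) - 508 = (-329 + 961) - 508 = 632 - 508 = 124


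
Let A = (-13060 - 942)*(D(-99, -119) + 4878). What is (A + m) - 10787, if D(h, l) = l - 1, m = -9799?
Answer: -66642102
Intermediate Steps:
D(h, l) = -1 + l
A = -66621516 (A = (-13060 - 942)*((-1 - 119) + 4878) = -14002*(-120 + 4878) = -14002*4758 = -66621516)
(A + m) - 10787 = (-66621516 - 9799) - 10787 = -66631315 - 10787 = -66642102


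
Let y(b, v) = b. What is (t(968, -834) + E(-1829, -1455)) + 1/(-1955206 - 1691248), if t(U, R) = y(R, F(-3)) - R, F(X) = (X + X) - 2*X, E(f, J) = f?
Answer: -6669364367/3646454 ≈ -1829.0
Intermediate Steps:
F(X) = 0 (F(X) = 2*X - 2*X = 0)
t(U, R) = 0 (t(U, R) = R - R = 0)
(t(968, -834) + E(-1829, -1455)) + 1/(-1955206 - 1691248) = (0 - 1829) + 1/(-1955206 - 1691248) = -1829 + 1/(-3646454) = -1829 - 1/3646454 = -6669364367/3646454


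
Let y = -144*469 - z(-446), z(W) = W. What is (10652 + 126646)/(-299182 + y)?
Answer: -68649/183136 ≈ -0.37485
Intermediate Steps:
y = -67090 (y = -144*469 - 1*(-446) = -67536 + 446 = -67090)
(10652 + 126646)/(-299182 + y) = (10652 + 126646)/(-299182 - 67090) = 137298/(-366272) = 137298*(-1/366272) = -68649/183136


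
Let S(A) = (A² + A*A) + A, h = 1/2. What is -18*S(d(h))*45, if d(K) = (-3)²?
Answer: -138510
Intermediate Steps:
h = ½ ≈ 0.50000
d(K) = 9
S(A) = A + 2*A² (S(A) = (A² + A²) + A = 2*A² + A = A + 2*A²)
-18*S(d(h))*45 = -162*(1 + 2*9)*45 = -162*(1 + 18)*45 = -162*19*45 = -18*171*45 = -3078*45 = -138510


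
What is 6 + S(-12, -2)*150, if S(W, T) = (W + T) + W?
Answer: -3894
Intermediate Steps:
S(W, T) = T + 2*W (S(W, T) = (T + W) + W = T + 2*W)
6 + S(-12, -2)*150 = 6 + (-2 + 2*(-12))*150 = 6 + (-2 - 24)*150 = 6 - 26*150 = 6 - 3900 = -3894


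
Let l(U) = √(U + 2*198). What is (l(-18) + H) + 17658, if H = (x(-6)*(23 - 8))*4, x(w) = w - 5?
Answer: 16998 + 3*√42 ≈ 17017.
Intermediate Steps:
x(w) = -5 + w
l(U) = √(396 + U) (l(U) = √(U + 396) = √(396 + U))
H = -660 (H = ((-5 - 6)*(23 - 8))*4 = -11*15*4 = -165*4 = -660)
(l(-18) + H) + 17658 = (√(396 - 18) - 660) + 17658 = (√378 - 660) + 17658 = (3*√42 - 660) + 17658 = (-660 + 3*√42) + 17658 = 16998 + 3*√42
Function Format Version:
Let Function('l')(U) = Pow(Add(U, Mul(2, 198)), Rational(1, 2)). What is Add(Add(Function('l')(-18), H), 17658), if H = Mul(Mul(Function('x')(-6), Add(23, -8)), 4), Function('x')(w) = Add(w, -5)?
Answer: Add(16998, Mul(3, Pow(42, Rational(1, 2)))) ≈ 17017.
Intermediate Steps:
Function('x')(w) = Add(-5, w)
Function('l')(U) = Pow(Add(396, U), Rational(1, 2)) (Function('l')(U) = Pow(Add(U, 396), Rational(1, 2)) = Pow(Add(396, U), Rational(1, 2)))
H = -660 (H = Mul(Mul(Add(-5, -6), Add(23, -8)), 4) = Mul(Mul(-11, 15), 4) = Mul(-165, 4) = -660)
Add(Add(Function('l')(-18), H), 17658) = Add(Add(Pow(Add(396, -18), Rational(1, 2)), -660), 17658) = Add(Add(Pow(378, Rational(1, 2)), -660), 17658) = Add(Add(Mul(3, Pow(42, Rational(1, 2))), -660), 17658) = Add(Add(-660, Mul(3, Pow(42, Rational(1, 2)))), 17658) = Add(16998, Mul(3, Pow(42, Rational(1, 2))))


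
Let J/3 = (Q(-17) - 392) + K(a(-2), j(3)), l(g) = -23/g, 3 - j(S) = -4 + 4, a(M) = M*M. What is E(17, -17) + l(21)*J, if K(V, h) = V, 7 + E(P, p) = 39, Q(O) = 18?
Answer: 8734/7 ≈ 1247.7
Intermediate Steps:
a(M) = M²
E(P, p) = 32 (E(P, p) = -7 + 39 = 32)
j(S) = 3 (j(S) = 3 - (-4 + 4) = 3 - 1*0 = 3 + 0 = 3)
J = -1110 (J = 3*((18 - 392) + (-2)²) = 3*(-374 + 4) = 3*(-370) = -1110)
E(17, -17) + l(21)*J = 32 - 23/21*(-1110) = 32 + 8510/7 = 8734/7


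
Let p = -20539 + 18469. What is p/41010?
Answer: -69/1367 ≈ -0.050475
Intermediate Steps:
p = -2070
p/41010 = -2070/41010 = -2070*1/41010 = -69/1367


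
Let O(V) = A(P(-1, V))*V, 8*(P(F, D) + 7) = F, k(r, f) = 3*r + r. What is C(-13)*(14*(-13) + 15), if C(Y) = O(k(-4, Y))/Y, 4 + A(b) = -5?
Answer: 24048/13 ≈ 1849.8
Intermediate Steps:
k(r, f) = 4*r
P(F, D) = -7 + F/8
A(b) = -9 (A(b) = -4 - 5 = -9)
O(V) = -9*V
C(Y) = 144/Y (C(Y) = (-36*(-4))/Y = (-9*(-16))/Y = 144/Y)
C(-13)*(14*(-13) + 15) = (144/(-13))*(14*(-13) + 15) = (144*(-1/13))*(-182 + 15) = -144/13*(-167) = 24048/13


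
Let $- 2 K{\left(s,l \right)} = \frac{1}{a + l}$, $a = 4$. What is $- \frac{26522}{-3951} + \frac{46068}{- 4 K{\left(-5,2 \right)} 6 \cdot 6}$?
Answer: $\frac{15194411}{3951} \approx 3845.7$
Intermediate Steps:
$K{\left(s,l \right)} = - \frac{1}{2 \left(4 + l\right)}$
$- \frac{26522}{-3951} + \frac{46068}{- 4 K{\left(-5,2 \right)} 6 \cdot 6} = - \frac{26522}{-3951} + \frac{46068}{- 4 \left(- \frac{1}{8 + 2 \cdot 2}\right) 6 \cdot 6} = \left(-26522\right) \left(- \frac{1}{3951}\right) + \frac{46068}{- 4 \left(- \frac{1}{8 + 4}\right) 36} = \frac{26522}{3951} + \frac{46068}{- 4 \left(- \frac{1}{12}\right) 36} = \frac{26522}{3951} + \frac{46068}{- 4 \left(\left(-1\right) \frac{1}{12}\right) 36} = \frac{26522}{3951} + \frac{46068}{\left(-4\right) \left(- \frac{1}{12}\right) 36} = \frac{26522}{3951} + \frac{46068}{\frac{1}{3} \cdot 36} = \frac{26522}{3951} + \frac{46068}{12} = \frac{26522}{3951} + 46068 \cdot \frac{1}{12} = \frac{26522}{3951} + 3839 = \frac{15194411}{3951}$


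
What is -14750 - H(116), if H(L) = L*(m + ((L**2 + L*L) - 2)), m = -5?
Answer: -3135730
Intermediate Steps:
H(L) = L*(-7 + 2*L**2) (H(L) = L*(-5 + ((L**2 + L*L) - 2)) = L*(-5 + ((L**2 + L**2) - 2)) = L*(-5 + (2*L**2 - 2)) = L*(-5 + (-2 + 2*L**2)) = L*(-7 + 2*L**2))
-14750 - H(116) = -14750 - 116*(-7 + 2*116**2) = -14750 - 116*(-7 + 2*13456) = -14750 - 116*(-7 + 26912) = -14750 - 116*26905 = -14750 - 1*3120980 = -14750 - 3120980 = -3135730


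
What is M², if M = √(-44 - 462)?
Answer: -506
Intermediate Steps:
M = I*√506 (M = √(-506) = I*√506 ≈ 22.494*I)
M² = (I*√506)² = -506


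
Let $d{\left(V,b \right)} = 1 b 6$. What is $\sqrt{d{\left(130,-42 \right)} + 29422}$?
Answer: $\sqrt{29170} \approx 170.79$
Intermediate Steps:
$d{\left(V,b \right)} = 6 b$ ($d{\left(V,b \right)} = b 6 = 6 b$)
$\sqrt{d{\left(130,-42 \right)} + 29422} = \sqrt{6 \left(-42\right) + 29422} = \sqrt{-252 + 29422} = \sqrt{29170}$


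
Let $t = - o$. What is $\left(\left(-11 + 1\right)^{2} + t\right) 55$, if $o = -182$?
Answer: $15510$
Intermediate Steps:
$t = 182$ ($t = \left(-1\right) \left(-182\right) = 182$)
$\left(\left(-11 + 1\right)^{2} + t\right) 55 = \left(\left(-11 + 1\right)^{2} + 182\right) 55 = \left(\left(-10\right)^{2} + 182\right) 55 = \left(100 + 182\right) 55 = 282 \cdot 55 = 15510$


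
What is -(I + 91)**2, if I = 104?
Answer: -38025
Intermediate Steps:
-(I + 91)**2 = -(104 + 91)**2 = -1*195**2 = -1*38025 = -38025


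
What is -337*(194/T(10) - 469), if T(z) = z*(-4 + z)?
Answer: 4708901/30 ≈ 1.5696e+5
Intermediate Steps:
-337*(194/T(10) - 469) = -337*(194/((10*(-4 + 10))) - 469) = -337*(194/((10*6)) - 469) = -337*(194/60 - 469) = -337*(194*(1/60) - 469) = -337*(97/30 - 469) = -337*(-13973/30) = 4708901/30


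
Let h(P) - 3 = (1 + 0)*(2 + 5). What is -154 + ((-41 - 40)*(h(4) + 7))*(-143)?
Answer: 196757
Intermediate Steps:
h(P) = 10 (h(P) = 3 + (1 + 0)*(2 + 5) = 3 + 1*7 = 3 + 7 = 10)
-154 + ((-41 - 40)*(h(4) + 7))*(-143) = -154 + ((-41 - 40)*(10 + 7))*(-143) = -154 - 81*17*(-143) = -154 - 1377*(-143) = -154 + 196911 = 196757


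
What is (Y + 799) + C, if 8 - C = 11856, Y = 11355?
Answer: 306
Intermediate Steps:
C = -11848 (C = 8 - 1*11856 = 8 - 11856 = -11848)
(Y + 799) + C = (11355 + 799) - 11848 = 12154 - 11848 = 306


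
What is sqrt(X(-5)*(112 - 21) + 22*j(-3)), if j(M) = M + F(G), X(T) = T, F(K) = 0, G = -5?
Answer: I*sqrt(521) ≈ 22.825*I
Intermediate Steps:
j(M) = M (j(M) = M + 0 = M)
sqrt(X(-5)*(112 - 21) + 22*j(-3)) = sqrt(-5*(112 - 21) + 22*(-3)) = sqrt(-5*91 - 66) = sqrt(-455 - 66) = sqrt(-521) = I*sqrt(521)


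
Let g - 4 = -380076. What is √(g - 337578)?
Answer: 5*I*√28706 ≈ 847.14*I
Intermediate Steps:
g = -380072 (g = 4 - 380076 = -380072)
√(g - 337578) = √(-380072 - 337578) = √(-717650) = 5*I*√28706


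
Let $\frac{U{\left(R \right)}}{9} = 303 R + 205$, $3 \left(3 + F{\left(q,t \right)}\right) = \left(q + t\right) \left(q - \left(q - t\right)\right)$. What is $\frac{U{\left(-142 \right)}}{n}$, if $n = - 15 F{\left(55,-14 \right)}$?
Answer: $- \frac{385389}{2915} \approx -132.21$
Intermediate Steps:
$F{\left(q,t \right)} = -3 + \frac{t \left(q + t\right)}{3}$ ($F{\left(q,t \right)} = -3 + \frac{\left(q + t\right) \left(q - \left(q - t\right)\right)}{3} = -3 + \frac{\left(q + t\right) t}{3} = -3 + \frac{t \left(q + t\right)}{3}$)
$n = 2915$ ($n = - 15 \left(-3 + \frac{\left(-14\right)^{2}}{3} + \frac{1}{3} \cdot 55 \left(-14\right)\right) = - 15 \left(-3 + \frac{1}{3} \cdot 196 - \frac{770}{3}\right) = - 15 \left(-3 + \frac{196}{3} - \frac{770}{3}\right) = \left(-15\right) \left(- \frac{583}{3}\right) = 2915$)
$U{\left(R \right)} = 1845 + 2727 R$ ($U{\left(R \right)} = 9 \left(303 R + 205\right) = 9 \left(205 + 303 R\right) = 1845 + 2727 R$)
$\frac{U{\left(-142 \right)}}{n} = \frac{1845 + 2727 \left(-142\right)}{2915} = \left(1845 - 387234\right) \frac{1}{2915} = \left(-385389\right) \frac{1}{2915} = - \frac{385389}{2915}$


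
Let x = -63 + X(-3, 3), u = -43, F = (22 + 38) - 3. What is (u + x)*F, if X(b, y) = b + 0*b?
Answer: -6213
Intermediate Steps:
X(b, y) = b (X(b, y) = b + 0 = b)
F = 57 (F = 60 - 3 = 57)
x = -66 (x = -63 - 3 = -66)
(u + x)*F = (-43 - 66)*57 = -109*57 = -6213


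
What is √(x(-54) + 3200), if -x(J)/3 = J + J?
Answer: 2*√881 ≈ 59.363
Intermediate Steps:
x(J) = -6*J (x(J) = -3*(J + J) = -6*J)
√(x(-54) + 3200) = √(-6*(-54) + 3200) = √(324 + 3200) = √3524 = 2*√881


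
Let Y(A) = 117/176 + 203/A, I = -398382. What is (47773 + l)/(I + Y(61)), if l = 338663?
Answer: -4148776896/4276986287 ≈ -0.97002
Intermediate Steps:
Y(A) = 117/176 + 203/A (Y(A) = 117*(1/176) + 203/A = 117/176 + 203/A)
(47773 + l)/(I + Y(61)) = (47773 + 338663)/(-398382 + (117/176 + 203/61)) = 386436/(-398382 + (117/176 + 203*(1/61))) = 386436/(-398382 + (117/176 + 203/61)) = 386436/(-398382 + 42865/10736) = 386436/(-4276986287/10736) = 386436*(-10736/4276986287) = -4148776896/4276986287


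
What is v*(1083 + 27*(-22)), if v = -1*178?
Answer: -87042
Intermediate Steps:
v = -178
v*(1083 + 27*(-22)) = -178*(1083 + 27*(-22)) = -178*(1083 - 594) = -178*489 = -87042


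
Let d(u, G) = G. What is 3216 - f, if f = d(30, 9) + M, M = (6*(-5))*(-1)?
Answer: 3177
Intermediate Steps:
M = 30 (M = -30*(-1) = 30)
f = 39 (f = 9 + 30 = 39)
3216 - f = 3216 - 1*39 = 3216 - 39 = 3177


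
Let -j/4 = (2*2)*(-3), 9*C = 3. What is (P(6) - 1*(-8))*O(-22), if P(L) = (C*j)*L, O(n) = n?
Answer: -2288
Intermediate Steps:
C = 1/3 (C = (1/9)*3 = 1/3 ≈ 0.33333)
j = 48 (j = -4*2*2*(-3) = -16*(-3) = -4*(-12) = 48)
P(L) = 16*L (P(L) = ((1/3)*48)*L = 16*L)
(P(6) - 1*(-8))*O(-22) = (16*6 - 1*(-8))*(-22) = (96 + 8)*(-22) = 104*(-22) = -2288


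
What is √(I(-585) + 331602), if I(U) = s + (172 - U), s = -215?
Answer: 4*√20759 ≈ 576.32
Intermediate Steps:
I(U) = -43 - U (I(U) = -215 + (172 - U) = -43 - U)
√(I(-585) + 331602) = √((-43 - 1*(-585)) + 331602) = √((-43 + 585) + 331602) = √(542 + 331602) = √332144 = 4*√20759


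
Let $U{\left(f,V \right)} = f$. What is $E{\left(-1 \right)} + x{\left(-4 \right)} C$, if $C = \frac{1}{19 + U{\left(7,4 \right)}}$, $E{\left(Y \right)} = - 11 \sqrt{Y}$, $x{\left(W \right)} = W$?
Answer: $- \frac{2}{13} - 11 i \approx -0.15385 - 11.0 i$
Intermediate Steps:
$C = \frac{1}{26}$ ($C = \frac{1}{19 + 7} = \frac{1}{26} \approx 0.038462$)
$E{\left(-1 \right)} + x{\left(-4 \right)} C = - 11 \sqrt{-1} - \frac{2}{13} = - 11 i - \frac{2}{13} = - \frac{2}{13} - 11 i$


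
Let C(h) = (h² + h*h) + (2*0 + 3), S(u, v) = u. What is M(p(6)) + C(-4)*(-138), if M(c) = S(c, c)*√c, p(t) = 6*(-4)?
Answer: -4830 - 48*I*√6 ≈ -4830.0 - 117.58*I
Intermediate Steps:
p(t) = -24
C(h) = 3 + 2*h² (C(h) = (h² + h²) + (0 + 3) = 2*h² + 3 = 3 + 2*h²)
M(c) = c^(3/2) (M(c) = c*√c = c^(3/2))
M(p(6)) + C(-4)*(-138) = (-24)^(3/2) + (3 + 2*(-4)²)*(-138) = -48*I*√6 + (3 + 2*16)*(-138) = -48*I*√6 + (3 + 32)*(-138) = -48*I*√6 + 35*(-138) = -48*I*√6 - 4830 = -4830 - 48*I*√6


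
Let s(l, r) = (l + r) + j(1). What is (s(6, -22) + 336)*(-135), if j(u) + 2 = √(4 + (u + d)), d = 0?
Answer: -42930 - 135*√5 ≈ -43232.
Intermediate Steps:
j(u) = -2 + √(4 + u) (j(u) = -2 + √(4 + (u + 0)) = -2 + √(4 + u))
s(l, r) = -2 + l + r + √5 (s(l, r) = (l + r) + (-2 + √(4 + 1)) = (l + r) + (-2 + √5) = -2 + l + r + √5)
(s(6, -22) + 336)*(-135) = ((-2 + 6 - 22 + √5) + 336)*(-135) = ((-18 + √5) + 336)*(-135) = (318 + √5)*(-135) = -42930 - 135*√5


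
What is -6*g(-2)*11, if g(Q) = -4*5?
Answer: 1320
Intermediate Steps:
g(Q) = -20
-6*g(-2)*11 = -6*(-20)*11 = 120*11 = 1320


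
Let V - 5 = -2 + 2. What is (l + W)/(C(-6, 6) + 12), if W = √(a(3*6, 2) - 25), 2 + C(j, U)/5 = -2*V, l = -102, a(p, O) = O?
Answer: 17/8 - I*√23/48 ≈ 2.125 - 0.099913*I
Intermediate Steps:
V = 5 (V = 5 + (-2 + 2) = 5 + 0 = 5)
C(j, U) = -60 (C(j, U) = -10 + 5*(-2*5) = -10 + 5*(-10) = -10 - 50 = -60)
W = I*√23 (W = √(2 - 25) = √(-23) = I*√23 ≈ 4.7958*I)
(l + W)/(C(-6, 6) + 12) = (-102 + I*√23)/(-60 + 12) = (-102 + I*√23)/(-48) = (-102 + I*√23)*(-1/48) = 17/8 - I*√23/48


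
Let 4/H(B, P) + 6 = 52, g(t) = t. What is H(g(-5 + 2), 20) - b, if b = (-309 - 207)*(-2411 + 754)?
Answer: -19665274/23 ≈ -8.5501e+5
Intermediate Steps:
H(B, P) = 2/23 (H(B, P) = 4/(-6 + 52) = 4/46 = 4*(1/46) = 2/23)
b = 855012 (b = -516*(-1657) = 855012)
H(g(-5 + 2), 20) - b = 2/23 - 1*855012 = 2/23 - 855012 = -19665274/23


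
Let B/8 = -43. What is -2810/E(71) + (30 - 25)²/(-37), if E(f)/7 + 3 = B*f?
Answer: -4170755/6326593 ≈ -0.65924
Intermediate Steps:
B = -344 (B = 8*(-43) = -344)
E(f) = -21 - 2408*f (E(f) = -21 + 7*(-344*f) = -21 - 2408*f)
-2810/E(71) + (30 - 25)²/(-37) = -2810/(-21 - 2408*71) + (30 - 25)²/(-37) = -2810/(-21 - 170968) + 5²*(-1/37) = -2810/(-170989) + 25*(-1/37) = -2810*(-1/170989) - 25/37 = 2810/170989 - 25/37 = -4170755/6326593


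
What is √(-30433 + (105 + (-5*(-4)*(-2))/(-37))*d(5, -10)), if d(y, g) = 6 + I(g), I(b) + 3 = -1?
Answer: I*√41372327/37 ≈ 173.84*I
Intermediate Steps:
I(b) = -4 (I(b) = -3 - 1 = -4)
d(y, g) = 2 (d(y, g) = 6 - 4 = 2)
√(-30433 + (105 + (-5*(-4)*(-2))/(-37))*d(5, -10)) = √(-30433 + (105 + (-5*(-4)*(-2))/(-37))*2) = √(-30433 + (105 + (20*(-2))*(-1/37))*2) = √(-30433 + (105 - 40*(-1/37))*2) = √(-30433 + (105 + 40/37)*2) = √(-30433 + (3925/37)*2) = √(-30433 + 7850/37) = √(-1118171/37) = I*√41372327/37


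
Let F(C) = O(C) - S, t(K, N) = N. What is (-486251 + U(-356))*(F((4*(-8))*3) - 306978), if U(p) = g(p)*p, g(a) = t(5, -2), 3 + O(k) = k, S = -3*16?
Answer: 149074553631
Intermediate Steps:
S = -48
O(k) = -3 + k
g(a) = -2
F(C) = 45 + C (F(C) = (-3 + C) - 1*(-48) = (-3 + C) + 48 = 45 + C)
U(p) = -2*p
(-486251 + U(-356))*(F((4*(-8))*3) - 306978) = (-486251 - 2*(-356))*((45 + (4*(-8))*3) - 306978) = (-486251 + 712)*((45 - 32*3) - 306978) = -485539*((45 - 96) - 306978) = -485539*(-51 - 306978) = -485539*(-307029) = 149074553631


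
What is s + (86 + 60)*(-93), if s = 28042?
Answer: 14464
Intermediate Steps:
s + (86 + 60)*(-93) = 28042 + (86 + 60)*(-93) = 28042 + 146*(-93) = 28042 - 13578 = 14464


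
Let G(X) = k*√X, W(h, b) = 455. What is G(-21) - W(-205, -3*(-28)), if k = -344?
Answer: -455 - 344*I*√21 ≈ -455.0 - 1576.4*I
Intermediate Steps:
G(X) = -344*√X
G(-21) - W(-205, -3*(-28)) = -344*I*√21 - 1*455 = -344*I*√21 - 455 = -455 - 344*I*√21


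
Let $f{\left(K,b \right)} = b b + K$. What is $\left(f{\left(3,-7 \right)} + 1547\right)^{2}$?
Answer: $2556801$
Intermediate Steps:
$f{\left(K,b \right)} = K + b^{2}$ ($f{\left(K,b \right)} = b^{2} + K = K + b^{2}$)
$\left(f{\left(3,-7 \right)} + 1547\right)^{2} = \left(\left(3 + \left(-7\right)^{2}\right) + 1547\right)^{2} = \left(\left(3 + 49\right) + 1547\right)^{2} = \left(52 + 1547\right)^{2} = 1599^{2} = 2556801$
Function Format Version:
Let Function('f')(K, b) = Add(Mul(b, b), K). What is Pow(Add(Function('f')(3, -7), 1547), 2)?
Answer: 2556801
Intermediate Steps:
Function('f')(K, b) = Add(K, Pow(b, 2)) (Function('f')(K, b) = Add(Pow(b, 2), K) = Add(K, Pow(b, 2)))
Pow(Add(Function('f')(3, -7), 1547), 2) = Pow(Add(Add(3, Pow(-7, 2)), 1547), 2) = Pow(Add(Add(3, 49), 1547), 2) = Pow(Add(52, 1547), 2) = Pow(1599, 2) = 2556801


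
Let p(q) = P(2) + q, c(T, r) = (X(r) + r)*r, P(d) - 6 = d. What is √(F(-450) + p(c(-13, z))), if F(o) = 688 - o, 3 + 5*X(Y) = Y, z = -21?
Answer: √42195/5 ≈ 41.083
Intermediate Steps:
P(d) = 6 + d
X(Y) = -⅗ + Y/5
c(T, r) = r*(-⅗ + 6*r/5) (c(T, r) = ((-⅗ + r/5) + r)*r = (-⅗ + 6*r/5)*r = r*(-⅗ + 6*r/5))
p(q) = 8 + q (p(q) = (6 + 2) + q = 8 + q)
√(F(-450) + p(c(-13, z))) = √((688 - 1*(-450)) + (8 + (⅗)*(-21)*(-1 + 2*(-21)))) = √((688 + 450) + (8 + (⅗)*(-21)*(-1 - 42))) = √(1138 + (8 + (⅗)*(-21)*(-43))) = √(1138 + (8 + 2709/5)) = √(1138 + 2749/5) = √(8439/5) = √42195/5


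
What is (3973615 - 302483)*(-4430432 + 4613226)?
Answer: 671060902808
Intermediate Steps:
(3973615 - 302483)*(-4430432 + 4613226) = 3671132*182794 = 671060902808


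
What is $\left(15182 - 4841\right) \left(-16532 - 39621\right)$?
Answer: $-580678173$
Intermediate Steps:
$\left(15182 - 4841\right) \left(-16532 - 39621\right) = 10341 \left(-56153\right) = -580678173$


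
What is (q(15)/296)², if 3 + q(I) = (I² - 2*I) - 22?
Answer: 7225/21904 ≈ 0.32985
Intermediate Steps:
q(I) = -25 + I² - 2*I (q(I) = -3 + ((I² - 2*I) - 22) = -3 + (-22 + I² - 2*I) = -25 + I² - 2*I)
(q(15)/296)² = ((-25 + 15² - 2*15)/296)² = ((-25 + 225 - 30)*(1/296))² = (170*(1/296))² = (85/148)² = 7225/21904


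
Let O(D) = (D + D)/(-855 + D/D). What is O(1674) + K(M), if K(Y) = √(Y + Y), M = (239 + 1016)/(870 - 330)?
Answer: -1674/427 + √1506/18 ≈ -1.7644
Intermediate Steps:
M = 251/108 (M = 1255/540 = 1255*(1/540) = 251/108 ≈ 2.3241)
O(D) = -D/427 (O(D) = (2*D)/(-855 + 1) = (2*D)/(-854) = (2*D)*(-1/854) = -D/427)
K(Y) = √2*√Y (K(Y) = √(2*Y) = √2*√Y)
O(1674) + K(M) = -1/427*1674 + √2*√(251/108) = -1674/427 + √2*(√753/18) = -1674/427 + √1506/18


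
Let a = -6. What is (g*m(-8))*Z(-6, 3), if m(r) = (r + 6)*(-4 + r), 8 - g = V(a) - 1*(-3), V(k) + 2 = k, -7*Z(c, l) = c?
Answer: 1872/7 ≈ 267.43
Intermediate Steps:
Z(c, l) = -c/7
V(k) = -2 + k
g = 13 (g = 8 - ((-2 - 6) - 1*(-3)) = 8 - (-8 + 3) = 8 - 1*(-5) = 8 + 5 = 13)
m(r) = (-4 + r)*(6 + r) (m(r) = (6 + r)*(-4 + r) = (-4 + r)*(6 + r))
(g*m(-8))*Z(-6, 3) = (13*(-24 + (-8)² + 2*(-8)))*(-⅐*(-6)) = (13*(-24 + 64 - 16))*(6/7) = (13*24)*(6/7) = 312*(6/7) = 1872/7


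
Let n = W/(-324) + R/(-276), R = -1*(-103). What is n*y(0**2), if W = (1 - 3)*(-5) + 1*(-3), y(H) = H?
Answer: 0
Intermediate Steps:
R = 103
W = 7 (W = -2*(-5) - 3 = 10 - 3 = 7)
n = -1471/3726 (n = 7/(-324) + 103/(-276) = 7*(-1/324) + 103*(-1/276) = -7/324 - 103/276 = -1471/3726 ≈ -0.39479)
n*y(0**2) = -1471/3726*0**2 = -1471/3726*0 = 0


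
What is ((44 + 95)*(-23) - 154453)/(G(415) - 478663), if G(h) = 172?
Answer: 52550/159497 ≈ 0.32947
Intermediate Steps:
((44 + 95)*(-23) - 154453)/(G(415) - 478663) = ((44 + 95)*(-23) - 154453)/(172 - 478663) = (139*(-23) - 154453)/(-478491) = (-3197 - 154453)*(-1/478491) = -157650*(-1/478491) = 52550/159497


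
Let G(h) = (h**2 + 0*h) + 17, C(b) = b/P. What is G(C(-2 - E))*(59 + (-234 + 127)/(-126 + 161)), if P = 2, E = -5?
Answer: 10769/10 ≈ 1076.9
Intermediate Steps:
C(b) = b/2
G(h) = 17 + h**2 (G(h) = (h**2 + 0) + 17 = h**2 + 17 = 17 + h**2)
G(C(-2 - E))*(59 + (-234 + 127)/(-126 + 161)) = (17 + ((-2 - 1*(-5))/2)**2)*(59 + (-234 + 127)/(-126 + 161)) = (17 + ((-2 + 5)/2)**2)*(59 - 107/35) = (17 + ((1/2)*3)**2)*(59 - 107*1/35) = (17 + (3/2)**2)*(59 - 107/35) = (17 + 9/4)*(1958/35) = (77/4)*(1958/35) = 10769/10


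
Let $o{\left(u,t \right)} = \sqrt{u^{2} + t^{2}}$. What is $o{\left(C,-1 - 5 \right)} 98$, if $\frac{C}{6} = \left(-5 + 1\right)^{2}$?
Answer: $588 \sqrt{257} \approx 9426.4$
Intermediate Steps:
$C = 96$ ($C = 6 \left(-5 + 1\right)^{2} = 6 \left(-4\right)^{2} = 6 \cdot 16 = 96$)
$o{\left(u,t \right)} = \sqrt{t^{2} + u^{2}}$
$o{\left(C,-1 - 5 \right)} 98 = \sqrt{\left(-1 - 5\right)^{2} + 96^{2}} \cdot 98 = \sqrt{\left(-1 - 5\right)^{2} + 9216} \cdot 98 = \sqrt{\left(-6\right)^{2} + 9216} \cdot 98 = \sqrt{36 + 9216} \cdot 98 = \sqrt{9252} \cdot 98 = 6 \sqrt{257} \cdot 98 = 588 \sqrt{257}$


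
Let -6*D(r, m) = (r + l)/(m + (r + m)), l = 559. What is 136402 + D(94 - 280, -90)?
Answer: 299539165/2196 ≈ 1.3640e+5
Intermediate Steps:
D(r, m) = -(559 + r)/(6*(r + 2*m)) (D(r, m) = -(r + 559)/(6*(m + (r + m))) = -(559 + r)/(6*(m + (m + r))) = -(559 + r)/(6*(r + 2*m)))
136402 + D(94 - 280, -90) = 136402 + (-559 - (94 - 280))/(6*((94 - 280) + 2*(-90))) = 136402 + (-559 - 1*(-186))/(6*(-186 - 180)) = 136402 + (1/6)*(-559 + 186)/(-366) = 136402 + (1/6)*(-1/366)*(-373) = 136402 + 373/2196 = 299539165/2196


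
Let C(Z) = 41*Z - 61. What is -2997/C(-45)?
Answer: 2997/1906 ≈ 1.5724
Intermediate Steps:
C(Z) = -61 + 41*Z
-2997/C(-45) = -2997/(-61 + 41*(-45)) = -2997/(-61 - 1845) = -2997/(-1906) = -2997*(-1/1906) = 2997/1906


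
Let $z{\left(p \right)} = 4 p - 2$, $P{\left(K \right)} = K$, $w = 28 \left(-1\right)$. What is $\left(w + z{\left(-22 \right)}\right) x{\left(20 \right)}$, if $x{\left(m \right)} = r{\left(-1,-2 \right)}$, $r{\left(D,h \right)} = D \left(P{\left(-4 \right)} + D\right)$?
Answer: $-590$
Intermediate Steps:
$w = -28$
$r{\left(D,h \right)} = D \left(-4 + D\right)$
$x{\left(m \right)} = 5$ ($x{\left(m \right)} = - (-4 - 1) = \left(-1\right) \left(-5\right) = 5$)
$z{\left(p \right)} = -2 + 4 p$
$\left(w + z{\left(-22 \right)}\right) x{\left(20 \right)} = \left(-28 + \left(-2 + 4 \left(-22\right)\right)\right) 5 = \left(-28 - 90\right) 5 = \left(-118\right) 5 = -590$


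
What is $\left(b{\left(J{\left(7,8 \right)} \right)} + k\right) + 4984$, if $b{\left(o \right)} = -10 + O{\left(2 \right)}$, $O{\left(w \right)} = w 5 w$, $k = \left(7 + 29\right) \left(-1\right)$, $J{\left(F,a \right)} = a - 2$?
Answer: $4958$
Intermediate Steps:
$J{\left(F,a \right)} = -2 + a$ ($J{\left(F,a \right)} = a - 2 = -2 + a$)
$k = -36$ ($k = 36 \left(-1\right) = -36$)
$O{\left(w \right)} = 5 w^{2}$ ($O{\left(w \right)} = 5 w w = 5 w^{2}$)
$b{\left(o \right)} = 10$ ($b{\left(o \right)} = -10 + 5 \cdot 2^{2} = -10 + 5 \cdot 4 = -10 + 20 = 10$)
$\left(b{\left(J{\left(7,8 \right)} \right)} + k\right) + 4984 = \left(10 - 36\right) + 4984 = -26 + 4984 = 4958$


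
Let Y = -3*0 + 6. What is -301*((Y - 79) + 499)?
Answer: -128226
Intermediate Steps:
Y = 6 (Y = 0 + 6 = 6)
-301*((Y - 79) + 499) = -301*((6 - 79) + 499) = -301*(-73 + 499) = -301*426 = -128226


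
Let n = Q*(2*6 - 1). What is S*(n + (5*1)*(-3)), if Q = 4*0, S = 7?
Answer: -105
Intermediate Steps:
Q = 0
n = 0 (n = 0*(2*6 - 1) = 0*(12 - 1) = 0*11 = 0)
S*(n + (5*1)*(-3)) = 7*(0 + (5*1)*(-3)) = 7*(0 + 5*(-3)) = 7*(0 - 15) = 7*(-15) = -105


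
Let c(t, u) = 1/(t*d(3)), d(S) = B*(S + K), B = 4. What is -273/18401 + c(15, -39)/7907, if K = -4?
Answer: -129535061/8729802420 ≈ -0.014838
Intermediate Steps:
d(S) = -16 + 4*S (d(S) = 4*(S - 4) = 4*(-4 + S) = -16 + 4*S)
c(t, u) = -1/(4*t) (c(t, u) = 1/(t*(-16 + 4*3)) = 1/(t*(-16 + 12)) = 1/(t*(-4)) = 1/(-4*t) = -1/(4*t))
-273/18401 + c(15, -39)/7907 = -273/18401 - ¼/15/7907 = -273*1/18401 - ¼*1/15*(1/7907) = -273/18401 - 1/60*1/7907 = -273/18401 - 1/474420 = -129535061/8729802420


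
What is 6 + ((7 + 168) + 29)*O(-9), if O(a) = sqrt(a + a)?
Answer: 6 + 612*I*sqrt(2) ≈ 6.0 + 865.5*I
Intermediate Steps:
O(a) = sqrt(2)*sqrt(a) (O(a) = sqrt(2*a) = sqrt(2)*sqrt(a))
6 + ((7 + 168) + 29)*O(-9) = 6 + ((7 + 168) + 29)*(sqrt(2)*sqrt(-9)) = 6 + (175 + 29)*(sqrt(2)*(3*I)) = 6 + 204*(3*I*sqrt(2)) = 6 + 612*I*sqrt(2)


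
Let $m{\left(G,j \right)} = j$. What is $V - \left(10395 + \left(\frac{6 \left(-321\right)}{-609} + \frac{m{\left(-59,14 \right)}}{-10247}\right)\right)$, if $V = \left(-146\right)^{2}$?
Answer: $\frac{22710644129}{2080141} \approx 10918.0$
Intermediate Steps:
$V = 21316$
$V - \left(10395 + \left(\frac{6 \left(-321\right)}{-609} + \frac{m{\left(-59,14 \right)}}{-10247}\right)\right) = 21316 - \left(10395 + \left(\frac{6 \left(-321\right)}{-609} + \frac{14}{-10247}\right)\right) = 21316 - \left(10395 + \left(\left(-1926\right) \left(- \frac{1}{609}\right) + 14 \left(- \frac{1}{10247}\right)\right)\right) = 21316 - \left(10395 + \left(\frac{642}{203} - \frac{14}{10247}\right)\right) = 21316 - \left(10395 + \frac{6575732}{2080141}\right) = 21316 - \frac{21629641427}{2080141} = \frac{22710644129}{2080141}$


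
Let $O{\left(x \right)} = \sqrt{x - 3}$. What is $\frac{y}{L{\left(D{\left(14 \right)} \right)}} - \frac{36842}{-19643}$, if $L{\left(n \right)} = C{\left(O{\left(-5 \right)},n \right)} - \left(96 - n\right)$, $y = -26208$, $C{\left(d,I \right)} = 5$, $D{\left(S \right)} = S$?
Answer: $\frac{5688358}{16621} \approx 342.24$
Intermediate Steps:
$O{\left(x \right)} = \sqrt{-3 + x}$
$L{\left(n \right)} = -91 + n$ ($L{\left(n \right)} = 5 - \left(96 - n\right) = 5 + \left(-96 + n\right) = -91 + n$)
$\frac{y}{L{\left(D{\left(14 \right)} \right)}} - \frac{36842}{-19643} = - \frac{26208}{-91 + 14} - \frac{36842}{-19643} = - \frac{26208}{-77} - - \frac{2834}{1511} = \left(-26208\right) \left(- \frac{1}{77}\right) + \frac{2834}{1511} = \frac{3744}{11} + \frac{2834}{1511} = \frac{5688358}{16621}$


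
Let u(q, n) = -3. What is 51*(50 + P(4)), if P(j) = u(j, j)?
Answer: 2397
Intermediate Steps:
P(j) = -3
51*(50 + P(4)) = 51*(50 - 3) = 51*47 = 2397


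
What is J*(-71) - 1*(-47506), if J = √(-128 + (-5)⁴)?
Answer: 47506 - 71*√497 ≈ 45923.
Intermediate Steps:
J = √497 (J = √(-128 + 625) = √497 ≈ 22.293)
J*(-71) - 1*(-47506) = √497*(-71) - 1*(-47506) = -71*√497 + 47506 = 47506 - 71*√497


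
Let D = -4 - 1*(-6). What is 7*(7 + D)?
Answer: 63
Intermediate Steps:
D = 2 (D = -4 + 6 = 2)
7*(7 + D) = 7*(7 + 2) = 7*9 = 63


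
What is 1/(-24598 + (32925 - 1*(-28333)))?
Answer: 1/36660 ≈ 2.7278e-5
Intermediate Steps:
1/(-24598 + (32925 - 1*(-28333))) = 1/(-24598 + (32925 + 28333)) = 1/(-24598 + 61258) = 1/36660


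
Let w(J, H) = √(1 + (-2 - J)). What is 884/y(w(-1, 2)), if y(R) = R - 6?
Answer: -442/3 ≈ -147.33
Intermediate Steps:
w(J, H) = √(-1 - J)
y(R) = -6 + R
884/y(w(-1, 2)) = 884/(-6 + √(-1 - 1*(-1))) = 884/(-6 + √(-1 + 1)) = 884/(-6 + √0) = 884/(-6 + 0) = 884/(-6) = 884*(-⅙) = -442/3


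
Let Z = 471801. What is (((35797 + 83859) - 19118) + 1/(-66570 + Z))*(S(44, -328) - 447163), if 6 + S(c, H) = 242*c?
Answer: -5928117315394453/135077 ≈ -4.3887e+10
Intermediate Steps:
S(c, H) = -6 + 242*c
(((35797 + 83859) - 19118) + 1/(-66570 + Z))*(S(44, -328) - 447163) = (((35797 + 83859) - 19118) + 1/(-66570 + 471801))*((-6 + 242*44) - 447163) = ((119656 - 19118) + 1/405231)*((-6 + 10648) - 447163) = (100538 + 1/405231)*(10642 - 447163) = (40741114279/405231)*(-436521) = -5928117315394453/135077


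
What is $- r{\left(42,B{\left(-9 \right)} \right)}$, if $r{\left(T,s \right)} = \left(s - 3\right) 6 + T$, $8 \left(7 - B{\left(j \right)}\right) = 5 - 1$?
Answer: $-63$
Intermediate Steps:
$B{\left(j \right)} = \frac{13}{2}$ ($B{\left(j \right)} = 7 - \frac{5 - 1}{8} = 7 - \frac{1}{2} = \frac{13}{2}$)
$r{\left(T,s \right)} = -18 + T + 6 s$ ($r{\left(T,s \right)} = \left(-3 + s\right) 6 + T = \left(-18 + 6 s\right) + T = -18 + T + 6 s$)
$- r{\left(42,B{\left(-9 \right)} \right)} = - (-18 + 42 + 6 \cdot \frac{13}{2}) = - (-18 + 42 + 39) = \left(-1\right) 63 = -63$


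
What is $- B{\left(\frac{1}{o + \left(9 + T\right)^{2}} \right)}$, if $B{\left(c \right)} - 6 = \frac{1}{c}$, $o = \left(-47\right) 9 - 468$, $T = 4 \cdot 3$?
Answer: $444$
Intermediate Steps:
$T = 12$
$o = -891$ ($o = -423 - 468 = -891$)
$B{\left(c \right)} = 6 + \frac{1}{c}$
$- B{\left(\frac{1}{o + \left(9 + T\right)^{2}} \right)} = - (6 + \frac{1}{\frac{1}{-891 + \left(9 + 12\right)^{2}}}) = - (6 + \frac{1}{\frac{1}{-891 + 21^{2}}}) = - (6 + \frac{1}{\frac{1}{-891 + 441}}) = - (6 + \frac{1}{\frac{1}{-450}}) = - (6 + \frac{1}{- \frac{1}{450}}) = - (6 - 450) = \left(-1\right) \left(-444\right) = 444$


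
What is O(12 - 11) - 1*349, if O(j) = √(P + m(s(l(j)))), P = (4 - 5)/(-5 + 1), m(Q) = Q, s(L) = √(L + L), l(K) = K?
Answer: -349 + √(1 + 4*√2)/2 ≈ -347.71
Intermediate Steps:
s(L) = √2*√L (s(L) = √(2*L) = √2*√L)
P = ¼ (P = -1/(-4) = -1*(-¼) = ¼ ≈ 0.25000)
O(j) = √(¼ + √2*√j)
O(12 - 11) - 1*349 = √(1 + 4*√2*√(12 - 11))/2 - 1*349 = √(1 + 4*√2*√1)/2 - 349 = √(1 + 4*√2*1)/2 - 349 = √(1 + 4*√2)/2 - 349 = -349 + √(1 + 4*√2)/2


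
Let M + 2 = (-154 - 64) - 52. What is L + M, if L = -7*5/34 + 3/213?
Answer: -659059/2414 ≈ -273.02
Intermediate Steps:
L = -2451/2414 (L = -35*1/34 + 3*(1/213) = -35/34 + 1/71 = -2451/2414 ≈ -1.0153)
M = -272 (M = -2 + ((-154 - 64) - 52) = -2 + (-218 - 52) = -2 - 270 = -272)
L + M = -2451/2414 - 272 = -659059/2414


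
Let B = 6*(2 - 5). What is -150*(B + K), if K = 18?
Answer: 0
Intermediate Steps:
B = -18 (B = 6*(-3) = -18)
-150*(B + K) = -150*(-18 + 18) = -150*0 = 0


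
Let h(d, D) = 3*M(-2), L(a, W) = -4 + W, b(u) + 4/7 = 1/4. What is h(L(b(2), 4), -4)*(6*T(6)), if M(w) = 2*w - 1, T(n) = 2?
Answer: -180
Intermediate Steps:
b(u) = -9/28 (b(u) = -4/7 + 1/4 = -4/7 + ¼ = -9/28)
M(w) = -1 + 2*w
h(d, D) = -15 (h(d, D) = 3*(-1 + 2*(-2)) = 3*(-1 - 4) = 3*(-5) = -15)
h(L(b(2), 4), -4)*(6*T(6)) = -90*2 = -15*12 = -180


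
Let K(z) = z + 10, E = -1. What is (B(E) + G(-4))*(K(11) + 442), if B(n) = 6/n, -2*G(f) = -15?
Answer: 1389/2 ≈ 694.50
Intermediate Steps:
G(f) = 15/2 (G(f) = -1/2*(-15) = 15/2)
K(z) = 10 + z
(B(E) + G(-4))*(K(11) + 442) = (6/(-1) + 15/2)*((10 + 11) + 442) = (6*(-1) + 15/2)*(21 + 442) = (-6 + 15/2)*463 = (3/2)*463 = 1389/2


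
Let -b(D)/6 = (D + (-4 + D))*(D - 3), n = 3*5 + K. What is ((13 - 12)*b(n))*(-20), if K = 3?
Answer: 57600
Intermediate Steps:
n = 18 (n = 3*5 + 3 = 15 + 3 = 18)
b(D) = -6*(-4 + 2*D)*(-3 + D) (b(D) = -6*(D + (-4 + D))*(D - 3) = -6*(-4 + 2*D)*(-3 + D))
((13 - 12)*b(n))*(-20) = ((13 - 12)*(-72 - 12*18² + 60*18))*(-20) = (1*(-72 - 12*324 + 1080))*(-20) = (1*(-72 - 3888 + 1080))*(-20) = (1*(-2880))*(-20) = -2880*(-20) = 57600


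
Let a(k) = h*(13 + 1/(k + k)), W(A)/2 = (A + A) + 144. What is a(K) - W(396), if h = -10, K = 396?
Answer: -792797/396 ≈ -2002.0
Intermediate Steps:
W(A) = 288 + 4*A (W(A) = 2*((A + A) + 144) = 2*(2*A + 144) = 2*(144 + 2*A) = 288 + 4*A)
a(k) = -130 - 5/k (a(k) = -10*(13 + 1/(k + k)) = -10*(13 + 1/(2*k)) = -130 - 5/k)
a(K) - W(396) = (-130 - 5/396) - (288 + 4*396) = (-130 - 5*1/396) - (288 + 1584) = (-130 - 5/396) - 1*1872 = -51485/396 - 1872 = -792797/396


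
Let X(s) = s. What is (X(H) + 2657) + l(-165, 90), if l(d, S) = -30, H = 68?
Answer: 2695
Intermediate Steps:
(X(H) + 2657) + l(-165, 90) = (68 + 2657) - 30 = 2725 - 30 = 2695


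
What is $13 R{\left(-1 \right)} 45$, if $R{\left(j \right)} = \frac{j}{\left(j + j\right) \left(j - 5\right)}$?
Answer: $- \frac{195}{4} \approx -48.75$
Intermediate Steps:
$R{\left(j \right)} = \frac{1}{2 \left(-5 + j\right)}$ ($R{\left(j \right)} = \frac{j}{2 j \left(-5 + j\right)} = j \frac{1}{2 j \left(-5 + j\right)} = \frac{1}{2 \left(-5 + j\right)}$)
$13 R{\left(-1 \right)} 45 = 13 \frac{1}{2 \left(-5 - 1\right)} 45 = 13 \frac{1}{2 \left(-6\right)} 45 = 13 \cdot \frac{1}{2} \left(- \frac{1}{6}\right) 45 = 13 \left(- \frac{1}{12}\right) 45 = \left(- \frac{13}{12}\right) 45 = - \frac{195}{4}$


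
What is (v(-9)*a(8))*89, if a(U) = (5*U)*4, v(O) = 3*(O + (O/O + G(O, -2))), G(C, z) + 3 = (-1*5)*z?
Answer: -42720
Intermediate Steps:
G(C, z) = -3 - 5*z (G(C, z) = -3 + (-1*5)*z = -3 - 5*z)
v(O) = 24 + 3*O (v(O) = 3*(O + (O/O + (-3 - 5*(-2)))) = 3*(O + (1 + (-3 + 10))) = 3*(O + (1 + 7)) = 3*(O + 8) = 3*(8 + O) = 24 + 3*O)
a(U) = 20*U
(v(-9)*a(8))*89 = ((24 + 3*(-9))*(20*8))*89 = ((24 - 27)*160)*89 = -3*160*89 = -480*89 = -42720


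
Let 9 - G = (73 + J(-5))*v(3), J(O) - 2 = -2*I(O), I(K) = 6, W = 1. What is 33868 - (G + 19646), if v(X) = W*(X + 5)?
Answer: 14717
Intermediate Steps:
v(X) = 5 + X (v(X) = 1*(X + 5) = 1*(5 + X) = 5 + X)
J(O) = -10 (J(O) = 2 - 2*6 = 2 - 12 = -10)
G = -495 (G = 9 - (73 - 10)*(5 + 3) = 9 - 63*8 = 9 - 1*504 = 9 - 504 = -495)
33868 - (G + 19646) = 33868 - (-495 + 19646) = 33868 - 1*19151 = 33868 - 19151 = 14717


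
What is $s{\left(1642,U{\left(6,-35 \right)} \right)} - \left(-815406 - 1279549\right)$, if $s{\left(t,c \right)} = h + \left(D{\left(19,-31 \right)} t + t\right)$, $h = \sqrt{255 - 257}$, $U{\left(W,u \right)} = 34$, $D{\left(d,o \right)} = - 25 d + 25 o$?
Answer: $44097 + i \sqrt{2} \approx 44097.0 + 1.4142 i$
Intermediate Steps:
$h = i \sqrt{2}$ ($h = \sqrt{-2} = i \sqrt{2} \approx 1.4142 i$)
$s{\left(t,c \right)} = - 1249 t + i \sqrt{2}$ ($s{\left(t,c \right)} = i \sqrt{2} + \left(\left(\left(-25\right) 19 + 25 \left(-31\right)\right) t + t\right) = i \sqrt{2} + \left(\left(-475 - 775\right) t + t\right) = i \sqrt{2} + \left(- 1250 t + t\right) = i \sqrt{2} - 1249 t = - 1249 t + i \sqrt{2}$)
$s{\left(1642,U{\left(6,-35 \right)} \right)} - \left(-815406 - 1279549\right) = \left(\left(-1249\right) 1642 + i \sqrt{2}\right) - \left(-815406 - 1279549\right) = \left(-2050858 + i \sqrt{2}\right) - \left(-815406 - 1279549\right) = \left(-2050858 + i \sqrt{2}\right) - -2094955 = \left(-2050858 + i \sqrt{2}\right) + 2094955 = 44097 + i \sqrt{2}$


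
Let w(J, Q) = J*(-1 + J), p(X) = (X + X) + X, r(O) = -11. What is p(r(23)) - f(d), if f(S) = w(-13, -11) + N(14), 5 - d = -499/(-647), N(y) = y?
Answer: -229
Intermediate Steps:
p(X) = 3*X (p(X) = 2*X + X = 3*X)
d = 2736/647 (d = 5 - (-499)/(-647) = 5 - (-499)*(-1)/647 = 5 - 1*499/647 = 5 - 499/647 = 2736/647 ≈ 4.2287)
f(S) = 196 (f(S) = -13*(-1 - 13) + 14 = -13*(-14) + 14 = 182 + 14 = 196)
p(r(23)) - f(d) = 3*(-11) - 1*196 = -33 - 196 = -229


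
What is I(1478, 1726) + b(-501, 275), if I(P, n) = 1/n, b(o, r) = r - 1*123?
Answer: 262353/1726 ≈ 152.00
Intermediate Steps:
b(o, r) = -123 + r (b(o, r) = r - 123 = -123 + r)
I(1478, 1726) + b(-501, 275) = 1/1726 + (-123 + 275) = 1/1726 + 152 = 262353/1726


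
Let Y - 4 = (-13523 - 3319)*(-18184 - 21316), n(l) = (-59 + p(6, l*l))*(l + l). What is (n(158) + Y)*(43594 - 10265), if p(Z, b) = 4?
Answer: 22171838086296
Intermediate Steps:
n(l) = -110*l (n(l) = (-59 + 4)*(l + l) = -110*l)
Y = 665259004 (Y = 4 + (-13523 - 3319)*(-18184 - 21316) = 4 - 16842*(-39500) = 4 + 665259000 = 665259004)
(n(158) + Y)*(43594 - 10265) = (-110*158 + 665259004)*(43594 - 10265) = (-17380 + 665259004)*33329 = 665241624*33329 = 22171838086296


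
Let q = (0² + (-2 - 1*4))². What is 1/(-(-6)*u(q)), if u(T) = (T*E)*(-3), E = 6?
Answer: -1/3888 ≈ -0.00025720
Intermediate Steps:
q = 36 (q = (0 + (-2 - 4))² = (0 - 6)² = (-6)² = 36)
u(T) = -18*T (u(T) = (T*6)*(-3) = (6*T)*(-3) = -18*T)
1/(-(-6)*u(q)) = 1/(-(-6)*(-18*36)) = 1/(-(-6)*(-648)) = 1/(-1*3888) = 1/(-3888) = -1/3888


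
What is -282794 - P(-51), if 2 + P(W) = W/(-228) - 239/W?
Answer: -1096120823/3876 ≈ -2.8280e+5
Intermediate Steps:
P(W) = -2 - 239/W - W/228 (P(W) = -2 + (W/(-228) - 239/W) = -2 + (W*(-1/228) - 239/W) = -2 + (-W/228 - 239/W) = -2 + (-239/W - W/228) = -2 - 239/W - W/228)
-282794 - P(-51) = -282794 - (-2 - 239/(-51) - 1/228*(-51)) = -282794 - (-2 - 239*(-1/51) + 17/76) = -282794 - (-2 + 239/51 + 17/76) = -282794 - 1*11279/3876 = -282794 - 11279/3876 = -1096120823/3876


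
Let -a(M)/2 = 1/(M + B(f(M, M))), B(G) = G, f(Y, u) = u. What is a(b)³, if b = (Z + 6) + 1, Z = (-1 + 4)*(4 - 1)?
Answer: -1/4096 ≈ -0.00024414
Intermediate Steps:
Z = 9 (Z = 3*3 = 9)
b = 16 (b = (9 + 6) + 1 = 15 + 1 = 16)
a(M) = -1/M (a(M) = -2/(M + M) = -2*1/(2*M) = -1/M)
a(b)³ = (-1/16)³ = -1/4096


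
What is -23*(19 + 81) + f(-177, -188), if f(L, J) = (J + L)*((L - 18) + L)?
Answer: 133480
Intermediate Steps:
f(L, J) = (-18 + 2*L)*(J + L) (f(L, J) = (J + L)*((-18 + L) + L) = (J + L)*(-18 + 2*L) = (-18 + 2*L)*(J + L))
-23*(19 + 81) + f(-177, -188) = -23*(19 + 81) + (-18*(-188) - 18*(-177) + 2*(-177)² + 2*(-188)*(-177)) = -23*100 + (3384 + 3186 + 2*31329 + 66552) = -2300 + (3384 + 3186 + 62658 + 66552) = -2300 + 135780 = 133480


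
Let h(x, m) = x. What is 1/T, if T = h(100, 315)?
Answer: 1/100 ≈ 0.010000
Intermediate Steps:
T = 100
1/T = 1/100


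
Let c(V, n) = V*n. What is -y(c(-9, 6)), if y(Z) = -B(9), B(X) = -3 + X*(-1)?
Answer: -12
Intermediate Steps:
B(X) = -3 - X
y(Z) = 12 (y(Z) = -(-3 - 1*9) = -(-3 - 9) = -1*(-12) = 12)
-y(c(-9, 6)) = -1*12 = -12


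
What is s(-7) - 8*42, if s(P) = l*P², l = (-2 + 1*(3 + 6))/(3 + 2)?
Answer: -1337/5 ≈ -267.40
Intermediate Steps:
l = 7/5 (l = (-2 + 1*9)/5 = (-2 + 9)*(⅕) = 7*(⅕) = 7/5 ≈ 1.4000)
s(P) = 7*P²/5
s(-7) - 8*42 = (7/5)*(-7)² - 8*42 = (7/5)*49 - 336 = 343/5 - 336 = -1337/5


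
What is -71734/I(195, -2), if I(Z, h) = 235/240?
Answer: -3443232/47 ≈ -73260.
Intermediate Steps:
I(Z, h) = 47/48 (I(Z, h) = 235*(1/240) = 47/48)
-71734/I(195, -2) = -71734/47/48 = -71734*48/47 = -3443232/47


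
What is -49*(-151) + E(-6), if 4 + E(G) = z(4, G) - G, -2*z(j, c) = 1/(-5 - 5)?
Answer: 148021/20 ≈ 7401.0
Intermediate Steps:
z(j, c) = 1/20 (z(j, c) = -1/(2*(-5 - 5)) = -½/(-10) = -½*(-⅒) = 1/20)
E(G) = -79/20 - G (E(G) = -4 + (1/20 - G) = -79/20 - G)
-49*(-151) + E(-6) = -49*(-151) + (-79/20 - 1*(-6)) = 7399 + (-79/20 + 6) = 7399 + 41/20 = 148021/20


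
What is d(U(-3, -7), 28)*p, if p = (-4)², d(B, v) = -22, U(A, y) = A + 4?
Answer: -352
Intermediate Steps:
U(A, y) = 4 + A
p = 16
d(U(-3, -7), 28)*p = -22*16 = -352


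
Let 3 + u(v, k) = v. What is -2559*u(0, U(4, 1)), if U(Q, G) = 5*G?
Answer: 7677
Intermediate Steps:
u(v, k) = -3 + v
-2559*u(0, U(4, 1)) = -2559*(-3 + 0) = -2559*(-3) = 7677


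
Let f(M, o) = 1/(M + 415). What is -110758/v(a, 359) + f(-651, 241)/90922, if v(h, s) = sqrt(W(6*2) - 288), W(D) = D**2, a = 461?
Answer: -1/21457592 + 55379*I/6 ≈ -4.6604e-8 + 9229.8*I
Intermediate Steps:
f(M, o) = 1/(415 + M)
v(h, s) = 12*I (v(h, s) = sqrt((6*2)**2 - 288) = sqrt(12**2 - 288) = sqrt(144 - 288) = sqrt(-144) = 12*I)
-110758/v(a, 359) + f(-651, 241)/90922 = -110758*(-I/12) + 1/((415 - 651)*90922) = -(-55379)*I/6 + (1/90922)/(-236) = 55379*I/6 - 1/236*1/90922 = 55379*I/6 - 1/21457592 = -1/21457592 + 55379*I/6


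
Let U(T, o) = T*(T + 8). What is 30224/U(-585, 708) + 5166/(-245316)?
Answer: 945112219/13800864870 ≈ 0.068482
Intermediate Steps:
U(T, o) = T*(8 + T)
30224/U(-585, 708) + 5166/(-245316) = 30224/((-585*(8 - 585))) + 5166/(-245316) = 30224/((-585*(-577))) + 5166*(-1/245316) = 30224/337545 - 861/40886 = 945112219/13800864870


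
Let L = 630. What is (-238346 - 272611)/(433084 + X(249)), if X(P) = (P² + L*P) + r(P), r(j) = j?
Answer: -510957/652204 ≈ -0.78343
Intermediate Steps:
X(P) = P² + 631*P (X(P) = (P² + 630*P) + P = P² + 631*P)
(-238346 - 272611)/(433084 + X(249)) = (-238346 - 272611)/(433084 + 249*(631 + 249)) = -510957/(433084 + 249*880) = -510957/(433084 + 219120) = -510957/652204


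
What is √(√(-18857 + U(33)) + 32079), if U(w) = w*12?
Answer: √(32079 + I*√18461) ≈ 179.11 + 0.3793*I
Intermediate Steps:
U(w) = 12*w
√(√(-18857 + U(33)) + 32079) = √(√(-18857 + 12*33) + 32079) = √(√(-18857 + 396) + 32079) = √(√(-18461) + 32079) = √(I*√18461 + 32079) = √(32079 + I*√18461)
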